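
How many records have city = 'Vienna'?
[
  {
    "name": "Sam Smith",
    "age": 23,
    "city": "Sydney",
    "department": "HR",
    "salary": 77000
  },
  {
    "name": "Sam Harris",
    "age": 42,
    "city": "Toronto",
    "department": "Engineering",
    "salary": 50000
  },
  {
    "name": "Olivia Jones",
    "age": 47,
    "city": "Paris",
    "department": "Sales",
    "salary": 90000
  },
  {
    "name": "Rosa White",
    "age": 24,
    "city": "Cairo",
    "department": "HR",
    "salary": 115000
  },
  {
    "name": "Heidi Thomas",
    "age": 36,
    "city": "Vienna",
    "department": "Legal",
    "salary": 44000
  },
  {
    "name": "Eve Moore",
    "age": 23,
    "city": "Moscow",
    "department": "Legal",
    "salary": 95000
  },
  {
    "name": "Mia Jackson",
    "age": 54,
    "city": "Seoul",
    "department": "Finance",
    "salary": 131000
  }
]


Data: 7 records
Condition: city = 'Vienna'

Checking each record:
  Sam Smith: Sydney
  Sam Harris: Toronto
  Olivia Jones: Paris
  Rosa White: Cairo
  Heidi Thomas: Vienna MATCH
  Eve Moore: Moscow
  Mia Jackson: Seoul

Count: 1

1


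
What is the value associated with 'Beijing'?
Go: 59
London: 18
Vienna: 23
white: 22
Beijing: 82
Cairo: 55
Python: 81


Looking up key 'Beijing'
Value: 82

82


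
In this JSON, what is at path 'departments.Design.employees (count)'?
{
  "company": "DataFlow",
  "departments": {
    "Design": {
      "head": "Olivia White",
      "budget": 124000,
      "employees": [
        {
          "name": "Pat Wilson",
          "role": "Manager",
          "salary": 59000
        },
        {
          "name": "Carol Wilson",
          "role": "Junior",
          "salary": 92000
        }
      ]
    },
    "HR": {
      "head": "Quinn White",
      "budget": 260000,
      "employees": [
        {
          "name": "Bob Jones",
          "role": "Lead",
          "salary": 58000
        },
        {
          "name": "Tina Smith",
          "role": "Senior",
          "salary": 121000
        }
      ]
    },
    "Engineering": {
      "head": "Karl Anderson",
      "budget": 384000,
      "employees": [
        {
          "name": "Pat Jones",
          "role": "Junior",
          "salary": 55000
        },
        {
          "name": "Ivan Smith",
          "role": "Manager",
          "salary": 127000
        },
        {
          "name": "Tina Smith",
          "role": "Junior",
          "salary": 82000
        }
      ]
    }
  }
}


Path: departments.Design.employees (count)

Navigate:
  -> departments
  -> Design
  -> employees (array, length 2)

2


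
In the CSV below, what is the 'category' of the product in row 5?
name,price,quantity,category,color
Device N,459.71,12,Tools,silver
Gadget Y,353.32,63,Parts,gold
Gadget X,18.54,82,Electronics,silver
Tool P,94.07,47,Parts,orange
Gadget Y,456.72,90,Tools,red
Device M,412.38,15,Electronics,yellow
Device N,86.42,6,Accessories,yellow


Query: Row 5 ('Gadget Y'), column 'category'
Value: Tools

Tools


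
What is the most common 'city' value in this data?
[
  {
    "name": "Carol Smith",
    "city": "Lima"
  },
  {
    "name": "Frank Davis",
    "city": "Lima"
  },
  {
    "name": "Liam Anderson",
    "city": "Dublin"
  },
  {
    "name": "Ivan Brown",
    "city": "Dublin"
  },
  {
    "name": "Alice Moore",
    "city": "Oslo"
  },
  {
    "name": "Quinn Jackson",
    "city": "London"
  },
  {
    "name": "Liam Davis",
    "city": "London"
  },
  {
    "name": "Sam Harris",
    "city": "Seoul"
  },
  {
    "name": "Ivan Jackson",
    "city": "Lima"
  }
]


Counting 'city' values across 9 records:

  Lima: 3 ###
  Dublin: 2 ##
  London: 2 ##
  Oslo: 1 #
  Seoul: 1 #

Most common: Lima (3 times)

Lima (3 times)


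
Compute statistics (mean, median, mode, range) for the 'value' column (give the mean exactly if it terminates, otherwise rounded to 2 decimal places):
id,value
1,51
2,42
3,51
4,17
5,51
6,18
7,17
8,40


Data: [51, 42, 51, 17, 51, 18, 17, 40]
Count: 8
Sum: 287
Mean: 287/8 = 35.875
Sorted: [17, 17, 18, 40, 42, 51, 51, 51]
Median: 41.0
Mode: 51 (3 times)
Range: 51 - 17 = 34
Min: 17, Max: 51

mean=35.875, median=41.0, mode=51, range=34


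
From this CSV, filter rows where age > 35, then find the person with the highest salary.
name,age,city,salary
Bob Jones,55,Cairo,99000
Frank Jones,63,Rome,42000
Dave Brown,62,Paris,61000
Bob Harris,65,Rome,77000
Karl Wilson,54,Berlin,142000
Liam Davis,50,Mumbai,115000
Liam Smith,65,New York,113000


Filter: age > 35
Sort by: salary (descending)

Filtered records (7):
  Karl Wilson, age 54, salary $142000
  Liam Davis, age 50, salary $115000
  Liam Smith, age 65, salary $113000
  Bob Jones, age 55, salary $99000
  Bob Harris, age 65, salary $77000
  Dave Brown, age 62, salary $61000
  Frank Jones, age 63, salary $42000

Highest salary: Karl Wilson ($142000)

Karl Wilson


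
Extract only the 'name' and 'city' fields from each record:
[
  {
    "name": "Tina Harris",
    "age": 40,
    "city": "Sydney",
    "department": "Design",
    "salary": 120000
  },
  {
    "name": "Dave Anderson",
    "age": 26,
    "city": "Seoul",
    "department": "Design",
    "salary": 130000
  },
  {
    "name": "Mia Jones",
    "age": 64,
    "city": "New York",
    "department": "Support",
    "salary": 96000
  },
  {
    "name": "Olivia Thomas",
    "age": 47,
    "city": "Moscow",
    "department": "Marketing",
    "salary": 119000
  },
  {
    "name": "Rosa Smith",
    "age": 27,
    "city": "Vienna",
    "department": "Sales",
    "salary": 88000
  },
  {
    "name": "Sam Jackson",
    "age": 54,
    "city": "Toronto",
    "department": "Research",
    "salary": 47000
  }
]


Original: 6 records with fields: name, age, city, department, salary
Keep: ['name', 'city']
Drop: ['age', 'department', 'salary']
Result: 6 records, 2 fields each

[
  {
    "name": "Tina Harris",
    "city": "Sydney"
  },
  {
    "name": "Dave Anderson",
    "city": "Seoul"
  },
  {
    "name": "Mia Jones",
    "city": "New York"
  },
  {
    "name": "Olivia Thomas",
    "city": "Moscow"
  },
  {
    "name": "Rosa Smith",
    "city": "Vienna"
  },
  {
    "name": "Sam Jackson",
    "city": "Toronto"
  }
]


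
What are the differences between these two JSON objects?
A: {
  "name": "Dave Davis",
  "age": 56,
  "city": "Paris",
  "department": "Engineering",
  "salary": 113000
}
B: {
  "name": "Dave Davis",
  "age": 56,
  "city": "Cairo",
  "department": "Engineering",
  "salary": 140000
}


Comparing each field (in key order):
  name: same
  age: same
  city: DIFFERENT
  department: same
  salary: DIFFERENT
Differences:
  city: Paris -> Cairo
  salary: 113000 -> 140000

2 field(s) changed

2 changes: city, salary


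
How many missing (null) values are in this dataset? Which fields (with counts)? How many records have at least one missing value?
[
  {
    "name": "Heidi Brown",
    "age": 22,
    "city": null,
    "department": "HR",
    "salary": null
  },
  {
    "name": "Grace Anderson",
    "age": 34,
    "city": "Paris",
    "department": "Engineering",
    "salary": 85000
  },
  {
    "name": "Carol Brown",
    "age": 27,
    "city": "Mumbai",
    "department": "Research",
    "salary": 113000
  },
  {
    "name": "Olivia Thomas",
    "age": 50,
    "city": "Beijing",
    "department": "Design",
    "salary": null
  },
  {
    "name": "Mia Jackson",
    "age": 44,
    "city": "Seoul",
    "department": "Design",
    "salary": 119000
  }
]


Checking for missing (null) values in 5 records:

  Heidi Brown: city, salary
  Grace Anderson: complete
  Carol Brown: complete
  Olivia Thomas: salary
  Mia Jackson: complete

Per field:
  name: 0 missing
  age: 0 missing
  city: 1 missing
  department: 0 missing
  salary: 2 missing

Total missing values: 3
Records with any missing: 2

3 missing values (city: 1, salary: 2); 2 incomplete records


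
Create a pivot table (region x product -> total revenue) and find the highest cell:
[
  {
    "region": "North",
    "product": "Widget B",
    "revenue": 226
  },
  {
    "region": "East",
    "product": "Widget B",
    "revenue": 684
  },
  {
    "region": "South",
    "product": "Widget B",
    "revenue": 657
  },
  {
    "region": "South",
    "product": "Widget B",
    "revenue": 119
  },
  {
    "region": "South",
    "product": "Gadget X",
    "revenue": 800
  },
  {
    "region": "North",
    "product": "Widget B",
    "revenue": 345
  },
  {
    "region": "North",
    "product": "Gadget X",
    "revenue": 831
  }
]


Pivot: region (rows) x product (columns) -> total revenue

     Gadget X      Widget B    
East             0           684  
North          831           571  
South          800           776  

Highest: North / Gadget X = $831

North / Gadget X = $831


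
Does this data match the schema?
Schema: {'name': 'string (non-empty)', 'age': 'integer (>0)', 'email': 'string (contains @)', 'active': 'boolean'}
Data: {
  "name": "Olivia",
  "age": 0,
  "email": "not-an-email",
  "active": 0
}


Validating each field against schema:
  name: OK (non-empty string)
  age: FAIL (0 is not > 0)
  email: FAIL ("not-an-email" does not contain @)
  active: FAIL (0 is not a boolean)

Result: INVALID (3 errors: age, email, active)

INVALID (3 errors: age, email, active)


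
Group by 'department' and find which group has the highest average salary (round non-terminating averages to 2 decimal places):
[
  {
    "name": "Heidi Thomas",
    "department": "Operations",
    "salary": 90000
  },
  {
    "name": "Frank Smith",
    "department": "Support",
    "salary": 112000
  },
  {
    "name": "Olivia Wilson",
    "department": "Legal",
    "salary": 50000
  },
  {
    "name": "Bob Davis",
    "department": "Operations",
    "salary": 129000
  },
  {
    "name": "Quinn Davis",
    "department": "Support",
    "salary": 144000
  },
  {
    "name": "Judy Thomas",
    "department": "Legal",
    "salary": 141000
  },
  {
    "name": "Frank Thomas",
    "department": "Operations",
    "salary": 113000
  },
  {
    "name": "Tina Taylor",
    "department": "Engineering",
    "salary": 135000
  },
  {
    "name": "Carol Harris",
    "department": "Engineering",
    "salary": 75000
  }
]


Group by: department

Groups:
  Engineering: 2 people, avg salary = 210000/2 = $105000
  Legal: 2 people, avg salary = 191000/2 = $95500
  Operations: 3 people, avg salary = 332000/3 ≈ $110666.67
  Support: 2 people, avg salary = 256000/2 = $128000

Highest average salary: Support ($128000)

Support ($128000)


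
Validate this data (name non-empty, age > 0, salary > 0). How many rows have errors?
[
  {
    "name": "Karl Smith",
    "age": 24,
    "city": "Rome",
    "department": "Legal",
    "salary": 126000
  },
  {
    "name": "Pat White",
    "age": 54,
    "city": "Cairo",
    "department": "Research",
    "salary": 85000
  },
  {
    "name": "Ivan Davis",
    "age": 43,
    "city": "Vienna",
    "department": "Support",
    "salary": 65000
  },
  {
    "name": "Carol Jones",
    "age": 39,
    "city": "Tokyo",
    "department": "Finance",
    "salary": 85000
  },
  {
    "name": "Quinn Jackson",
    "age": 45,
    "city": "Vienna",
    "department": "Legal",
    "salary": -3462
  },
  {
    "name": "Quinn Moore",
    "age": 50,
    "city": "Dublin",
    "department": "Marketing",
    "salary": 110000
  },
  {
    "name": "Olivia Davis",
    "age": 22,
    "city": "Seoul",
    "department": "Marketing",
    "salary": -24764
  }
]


Validating 7 records:
Rules: name non-empty, age > 0, salary > 0

  Row 1 (Karl Smith): OK
  Row 2 (Pat White): OK
  Row 3 (Ivan Davis): OK
  Row 4 (Carol Jones): OK
  Row 5 (Quinn Jackson): negative salary: -3462
  Row 6 (Quinn Moore): OK
  Row 7 (Olivia Davis): negative salary: -24764

Total errors: 2

2 errors


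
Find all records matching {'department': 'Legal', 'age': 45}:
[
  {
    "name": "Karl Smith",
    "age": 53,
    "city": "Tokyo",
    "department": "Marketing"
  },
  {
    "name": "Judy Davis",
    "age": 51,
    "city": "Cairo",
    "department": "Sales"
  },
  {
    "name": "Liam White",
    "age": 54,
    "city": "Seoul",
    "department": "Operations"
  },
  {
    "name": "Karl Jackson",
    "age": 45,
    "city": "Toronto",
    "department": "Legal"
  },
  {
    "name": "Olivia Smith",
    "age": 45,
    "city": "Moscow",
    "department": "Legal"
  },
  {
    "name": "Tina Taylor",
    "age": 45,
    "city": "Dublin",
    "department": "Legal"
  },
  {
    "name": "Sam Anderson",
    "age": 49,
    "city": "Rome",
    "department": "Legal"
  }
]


Search criteria: {'department': 'Legal', 'age': 45}

Checking 7 records:
  Karl Smith: {department: Marketing, age: 53}
  Judy Davis: {department: Sales, age: 51}
  Liam White: {department: Operations, age: 54}
  Karl Jackson: {department: Legal, age: 45} <-- MATCH
  Olivia Smith: {department: Legal, age: 45} <-- MATCH
  Tina Taylor: {department: Legal, age: 45} <-- MATCH
  Sam Anderson: {department: Legal, age: 49}

Matches: ["Karl Jackson", "Olivia Smith", "Tina Taylor"]

["Karl Jackson", "Olivia Smith", "Tina Taylor"]


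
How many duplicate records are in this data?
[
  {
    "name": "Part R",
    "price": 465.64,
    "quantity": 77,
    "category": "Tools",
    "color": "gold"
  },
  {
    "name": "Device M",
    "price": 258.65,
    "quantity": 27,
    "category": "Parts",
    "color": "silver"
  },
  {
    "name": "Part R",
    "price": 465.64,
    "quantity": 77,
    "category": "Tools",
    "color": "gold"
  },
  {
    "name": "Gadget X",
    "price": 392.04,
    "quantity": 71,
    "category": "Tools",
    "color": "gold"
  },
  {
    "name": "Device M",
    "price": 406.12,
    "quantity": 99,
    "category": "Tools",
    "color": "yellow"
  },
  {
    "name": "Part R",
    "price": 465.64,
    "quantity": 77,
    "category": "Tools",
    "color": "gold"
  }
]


Checking 6 records for duplicates:

  Row 1: Part R ($465.64, qty 77)
  Row 2: Device M ($258.65, qty 27)
  Row 3: Part R ($465.64, qty 77) <-- DUPLICATE
  Row 4: Gadget X ($392.04, qty 71)
  Row 5: Device M ($406.12, qty 99)
  Row 6: Part R ($465.64, qty 77) <-- DUPLICATE

Duplicates found: 2
Unique records: 4

2 duplicates, 4 unique


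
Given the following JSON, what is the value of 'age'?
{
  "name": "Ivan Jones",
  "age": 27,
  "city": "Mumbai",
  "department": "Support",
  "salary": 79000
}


Looking up field 'age'
Value: 27

27


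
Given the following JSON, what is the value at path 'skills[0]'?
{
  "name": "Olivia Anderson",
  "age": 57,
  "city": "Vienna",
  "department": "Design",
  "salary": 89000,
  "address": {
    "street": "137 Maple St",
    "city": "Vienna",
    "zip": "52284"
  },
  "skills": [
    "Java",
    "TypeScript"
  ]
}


Query: skills[0]
Path: skills -> first element
Value: Java

Java


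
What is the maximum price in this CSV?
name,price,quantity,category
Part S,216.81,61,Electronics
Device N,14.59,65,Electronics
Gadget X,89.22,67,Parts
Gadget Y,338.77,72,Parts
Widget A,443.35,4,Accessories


Computing maximum price:
Values: [216.81, 14.59, 89.22, 338.77, 443.35]
Max = 443.35

443.35


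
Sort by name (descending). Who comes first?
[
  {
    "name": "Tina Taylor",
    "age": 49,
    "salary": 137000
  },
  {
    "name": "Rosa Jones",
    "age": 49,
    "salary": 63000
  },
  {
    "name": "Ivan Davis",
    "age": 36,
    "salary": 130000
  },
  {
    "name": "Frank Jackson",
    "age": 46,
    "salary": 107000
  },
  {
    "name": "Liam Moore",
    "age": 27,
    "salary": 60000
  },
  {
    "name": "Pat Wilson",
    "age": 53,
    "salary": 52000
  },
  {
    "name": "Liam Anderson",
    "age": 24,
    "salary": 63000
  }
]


Sort by: name (descending)

Sorted order:
  1. Tina Taylor (name = Tina Taylor)
  2. Rosa Jones (name = Rosa Jones)
  3. Pat Wilson (name = Pat Wilson)
  4. Liam Moore (name = Liam Moore)
  5. Liam Anderson (name = Liam Anderson)
  6. Ivan Davis (name = Ivan Davis)
  7. Frank Jackson (name = Frank Jackson)

First: Tina Taylor

Tina Taylor


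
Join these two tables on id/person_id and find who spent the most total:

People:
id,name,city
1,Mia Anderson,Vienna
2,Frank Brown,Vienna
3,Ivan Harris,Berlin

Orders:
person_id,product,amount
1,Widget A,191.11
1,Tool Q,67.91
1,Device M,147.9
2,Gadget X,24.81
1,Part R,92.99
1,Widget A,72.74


Join on: people.id = orders.person_id

Joined rows:
  Mia Anderson (Vienna) bought Widget A for $191.11
  Mia Anderson (Vienna) bought Tool Q for $67.91
  Mia Anderson (Vienna) bought Device M for $147.9
  Frank Brown (Vienna) bought Gadget X for $24.81
  Mia Anderson (Vienna) bought Part R for $92.99
  Mia Anderson (Vienna) bought Widget A for $72.74

Total per person:
  Mia Anderson: $572.65
  Frank Brown: $24.81

Top spender: Mia Anderson ($572.65)

Mia Anderson ($572.65)


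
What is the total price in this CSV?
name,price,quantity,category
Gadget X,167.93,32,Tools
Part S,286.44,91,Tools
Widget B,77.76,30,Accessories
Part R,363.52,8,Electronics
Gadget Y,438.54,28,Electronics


Computing total price:
Values: [167.93, 286.44, 77.76, 363.52, 438.54]
Sum = 1334.19

1334.19


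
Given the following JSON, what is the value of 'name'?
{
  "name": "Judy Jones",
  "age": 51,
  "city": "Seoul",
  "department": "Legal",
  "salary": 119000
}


Looking up field 'name'
Value: Judy Jones

Judy Jones


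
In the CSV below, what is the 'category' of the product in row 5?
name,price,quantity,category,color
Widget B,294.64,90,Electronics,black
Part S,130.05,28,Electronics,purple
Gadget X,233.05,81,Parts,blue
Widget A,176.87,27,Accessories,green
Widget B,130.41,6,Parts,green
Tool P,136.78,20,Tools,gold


Query: Row 5 ('Widget B'), column 'category'
Value: Parts

Parts


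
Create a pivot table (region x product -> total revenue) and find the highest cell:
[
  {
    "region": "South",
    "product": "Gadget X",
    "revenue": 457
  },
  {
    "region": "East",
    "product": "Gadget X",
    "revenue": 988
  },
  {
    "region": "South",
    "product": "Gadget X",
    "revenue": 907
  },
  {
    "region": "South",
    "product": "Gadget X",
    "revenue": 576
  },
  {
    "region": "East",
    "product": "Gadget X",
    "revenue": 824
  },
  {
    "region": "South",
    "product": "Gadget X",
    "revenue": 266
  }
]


Pivot: region (rows) x product (columns) -> total revenue

     Gadget X    
East          1812  
South         2206  

Highest: South / Gadget X = $2206

South / Gadget X = $2206


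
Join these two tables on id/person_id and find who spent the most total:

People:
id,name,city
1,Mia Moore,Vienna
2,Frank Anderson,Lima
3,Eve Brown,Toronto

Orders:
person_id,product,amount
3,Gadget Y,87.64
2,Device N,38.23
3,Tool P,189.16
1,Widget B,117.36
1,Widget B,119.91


Join on: people.id = orders.person_id

Joined rows:
  Eve Brown (Toronto) bought Gadget Y for $87.64
  Frank Anderson (Lima) bought Device N for $38.23
  Eve Brown (Toronto) bought Tool P for $189.16
  Mia Moore (Vienna) bought Widget B for $117.36
  Mia Moore (Vienna) bought Widget B for $119.91

Total per person:
  Eve Brown: $276.80
  Mia Moore: $237.27
  Frank Anderson: $38.23

Top spender: Eve Brown ($276.80)

Eve Brown ($276.80)


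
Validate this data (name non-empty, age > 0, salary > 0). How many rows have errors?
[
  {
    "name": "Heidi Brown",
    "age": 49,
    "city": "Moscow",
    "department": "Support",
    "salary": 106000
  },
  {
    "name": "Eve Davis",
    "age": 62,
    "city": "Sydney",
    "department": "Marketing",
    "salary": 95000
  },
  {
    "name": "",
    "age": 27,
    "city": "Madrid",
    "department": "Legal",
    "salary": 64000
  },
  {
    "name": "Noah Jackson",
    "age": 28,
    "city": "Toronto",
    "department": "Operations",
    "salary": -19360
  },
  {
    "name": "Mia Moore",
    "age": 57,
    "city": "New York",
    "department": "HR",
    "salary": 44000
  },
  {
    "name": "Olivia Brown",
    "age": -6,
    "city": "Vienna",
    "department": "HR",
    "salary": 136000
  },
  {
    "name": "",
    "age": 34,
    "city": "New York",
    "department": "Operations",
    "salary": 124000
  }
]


Validating 7 records:
Rules: name non-empty, age > 0, salary > 0

  Row 1 (Heidi Brown): OK
  Row 2 (Eve Davis): OK
  Row 3 (???): empty name
  Row 4 (Noah Jackson): negative salary: -19360
  Row 5 (Mia Moore): OK
  Row 6 (Olivia Brown): negative age: -6
  Row 7 (???): empty name

Total errors: 4

4 errors


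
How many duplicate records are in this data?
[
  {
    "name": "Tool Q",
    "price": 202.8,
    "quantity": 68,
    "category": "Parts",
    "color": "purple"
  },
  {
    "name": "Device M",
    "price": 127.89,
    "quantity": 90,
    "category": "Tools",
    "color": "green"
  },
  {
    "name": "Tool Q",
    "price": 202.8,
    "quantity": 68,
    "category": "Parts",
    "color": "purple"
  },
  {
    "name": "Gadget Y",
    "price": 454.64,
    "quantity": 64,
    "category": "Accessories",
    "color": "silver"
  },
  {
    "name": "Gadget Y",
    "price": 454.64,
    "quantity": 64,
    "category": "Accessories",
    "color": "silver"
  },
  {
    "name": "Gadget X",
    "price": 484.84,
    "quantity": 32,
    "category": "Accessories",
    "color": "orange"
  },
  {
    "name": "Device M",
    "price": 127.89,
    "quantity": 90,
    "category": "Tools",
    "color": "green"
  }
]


Checking 7 records for duplicates:

  Row 1: Tool Q ($202.8, qty 68)
  Row 2: Device M ($127.89, qty 90)
  Row 3: Tool Q ($202.8, qty 68) <-- DUPLICATE
  Row 4: Gadget Y ($454.64, qty 64)
  Row 5: Gadget Y ($454.64, qty 64) <-- DUPLICATE
  Row 6: Gadget X ($484.84, qty 32)
  Row 7: Device M ($127.89, qty 90) <-- DUPLICATE

Duplicates found: 3
Unique records: 4

3 duplicates, 4 unique


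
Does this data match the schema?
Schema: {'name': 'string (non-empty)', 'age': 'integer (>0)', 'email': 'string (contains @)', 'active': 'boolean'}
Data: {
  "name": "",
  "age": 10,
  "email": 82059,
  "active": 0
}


Validating each field against schema:
  name: FAIL ("" is an empty string)
  age: OK (positive integer)
  email: FAIL (82059 is not a string)
  active: FAIL (0 is not a boolean)

Result: INVALID (3 errors: name, email, active)

INVALID (3 errors: name, email, active)


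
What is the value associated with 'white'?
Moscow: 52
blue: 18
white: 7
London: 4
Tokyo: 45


Looking up key 'white'
Value: 7

7


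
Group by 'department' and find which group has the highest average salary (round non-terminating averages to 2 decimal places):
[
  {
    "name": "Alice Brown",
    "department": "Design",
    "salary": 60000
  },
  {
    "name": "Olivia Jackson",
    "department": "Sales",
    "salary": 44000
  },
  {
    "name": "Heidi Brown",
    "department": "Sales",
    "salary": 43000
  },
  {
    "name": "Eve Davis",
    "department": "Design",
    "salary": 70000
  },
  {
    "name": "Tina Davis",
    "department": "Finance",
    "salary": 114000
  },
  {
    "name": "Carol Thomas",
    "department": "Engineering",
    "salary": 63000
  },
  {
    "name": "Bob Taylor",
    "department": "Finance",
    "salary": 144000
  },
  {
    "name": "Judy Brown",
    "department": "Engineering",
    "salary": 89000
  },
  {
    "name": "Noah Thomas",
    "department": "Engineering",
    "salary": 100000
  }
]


Group by: department

Groups:
  Design: 2 people, avg salary = 130000/2 = $65000
  Engineering: 3 people, avg salary = 252000/3 = $84000
  Finance: 2 people, avg salary = 258000/2 = $129000
  Sales: 2 people, avg salary = 87000/2 = $43500

Highest average salary: Finance ($129000)

Finance ($129000)


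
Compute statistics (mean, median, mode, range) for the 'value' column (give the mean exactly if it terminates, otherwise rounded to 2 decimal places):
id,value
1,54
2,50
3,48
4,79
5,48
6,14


Data: [54, 50, 48, 79, 48, 14]
Count: 6
Sum: 293
Mean: 293/6 ≈ 48.83 (rounded to 2 decimal places)
Sorted: [14, 48, 48, 50, 54, 79]
Median: 49.0
Mode: 48 (2 times)
Range: 79 - 14 = 65
Min: 14, Max: 79

mean≈48.83, median=49.0, mode=48, range=65


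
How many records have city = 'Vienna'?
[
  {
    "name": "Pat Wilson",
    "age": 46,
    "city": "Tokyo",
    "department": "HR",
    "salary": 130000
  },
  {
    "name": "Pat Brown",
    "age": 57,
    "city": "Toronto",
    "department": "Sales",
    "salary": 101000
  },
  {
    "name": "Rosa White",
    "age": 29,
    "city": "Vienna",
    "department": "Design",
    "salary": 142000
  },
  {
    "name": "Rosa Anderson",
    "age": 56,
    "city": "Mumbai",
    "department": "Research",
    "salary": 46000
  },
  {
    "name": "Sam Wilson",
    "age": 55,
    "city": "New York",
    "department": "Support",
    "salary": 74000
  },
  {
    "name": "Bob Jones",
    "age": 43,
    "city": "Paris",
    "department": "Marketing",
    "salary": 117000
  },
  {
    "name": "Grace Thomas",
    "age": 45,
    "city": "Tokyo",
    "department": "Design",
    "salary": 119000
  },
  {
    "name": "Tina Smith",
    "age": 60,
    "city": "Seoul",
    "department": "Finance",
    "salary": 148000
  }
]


Data: 8 records
Condition: city = 'Vienna'

Checking each record:
  Pat Wilson: Tokyo
  Pat Brown: Toronto
  Rosa White: Vienna MATCH
  Rosa Anderson: Mumbai
  Sam Wilson: New York
  Bob Jones: Paris
  Grace Thomas: Tokyo
  Tina Smith: Seoul

Count: 1

1


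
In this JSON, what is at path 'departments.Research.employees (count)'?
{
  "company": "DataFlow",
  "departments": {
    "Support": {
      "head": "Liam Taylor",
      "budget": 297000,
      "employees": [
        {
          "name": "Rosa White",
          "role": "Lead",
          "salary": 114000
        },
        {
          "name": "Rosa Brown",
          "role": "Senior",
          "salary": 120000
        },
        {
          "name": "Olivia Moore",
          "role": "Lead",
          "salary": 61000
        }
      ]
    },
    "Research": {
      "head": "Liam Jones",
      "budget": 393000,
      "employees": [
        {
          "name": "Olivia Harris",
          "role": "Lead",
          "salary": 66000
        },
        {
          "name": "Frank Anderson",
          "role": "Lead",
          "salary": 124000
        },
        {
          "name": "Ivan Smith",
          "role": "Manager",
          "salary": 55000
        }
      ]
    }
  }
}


Path: departments.Research.employees (count)

Navigate:
  -> departments
  -> Research
  -> employees (array, length 3)

3


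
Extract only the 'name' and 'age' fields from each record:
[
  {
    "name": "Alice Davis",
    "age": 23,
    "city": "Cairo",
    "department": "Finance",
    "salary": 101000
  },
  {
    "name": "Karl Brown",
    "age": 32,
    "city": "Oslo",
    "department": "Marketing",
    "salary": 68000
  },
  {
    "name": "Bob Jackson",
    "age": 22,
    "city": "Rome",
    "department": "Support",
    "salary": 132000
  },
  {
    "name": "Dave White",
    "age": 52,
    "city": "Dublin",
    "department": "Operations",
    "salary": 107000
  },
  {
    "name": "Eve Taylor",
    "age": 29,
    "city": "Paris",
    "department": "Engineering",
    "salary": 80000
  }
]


Original: 5 records with fields: name, age, city, department, salary
Keep: ['name', 'age']
Drop: ['city', 'department', 'salary']
Result: 5 records, 2 fields each

[
  {
    "name": "Alice Davis",
    "age": 23
  },
  {
    "name": "Karl Brown",
    "age": 32
  },
  {
    "name": "Bob Jackson",
    "age": 22
  },
  {
    "name": "Dave White",
    "age": 52
  },
  {
    "name": "Eve Taylor",
    "age": 29
  }
]


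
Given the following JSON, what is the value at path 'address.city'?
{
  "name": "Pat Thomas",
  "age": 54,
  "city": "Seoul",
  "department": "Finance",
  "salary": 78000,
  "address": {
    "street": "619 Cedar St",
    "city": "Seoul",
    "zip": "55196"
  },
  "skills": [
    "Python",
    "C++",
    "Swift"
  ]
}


Query: address.city
Path: address -> city
Value: Seoul

Seoul


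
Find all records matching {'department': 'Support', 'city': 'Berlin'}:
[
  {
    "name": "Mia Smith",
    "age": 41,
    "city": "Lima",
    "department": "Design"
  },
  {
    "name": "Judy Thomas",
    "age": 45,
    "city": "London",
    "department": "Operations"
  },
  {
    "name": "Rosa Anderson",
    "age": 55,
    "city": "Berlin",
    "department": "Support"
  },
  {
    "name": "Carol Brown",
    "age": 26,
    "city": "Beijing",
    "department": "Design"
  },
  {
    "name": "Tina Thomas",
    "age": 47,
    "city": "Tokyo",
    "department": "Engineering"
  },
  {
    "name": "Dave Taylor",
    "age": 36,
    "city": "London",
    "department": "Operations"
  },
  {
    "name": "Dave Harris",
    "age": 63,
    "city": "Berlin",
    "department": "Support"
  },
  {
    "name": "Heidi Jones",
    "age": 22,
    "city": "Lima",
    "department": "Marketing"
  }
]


Search criteria: {'department': 'Support', 'city': 'Berlin'}

Checking 8 records:
  Mia Smith: {department: Design, city: Lima}
  Judy Thomas: {department: Operations, city: London}
  Rosa Anderson: {department: Support, city: Berlin} <-- MATCH
  Carol Brown: {department: Design, city: Beijing}
  Tina Thomas: {department: Engineering, city: Tokyo}
  Dave Taylor: {department: Operations, city: London}
  Dave Harris: {department: Support, city: Berlin} <-- MATCH
  Heidi Jones: {department: Marketing, city: Lima}

Matches: ["Rosa Anderson", "Dave Harris"]

["Rosa Anderson", "Dave Harris"]


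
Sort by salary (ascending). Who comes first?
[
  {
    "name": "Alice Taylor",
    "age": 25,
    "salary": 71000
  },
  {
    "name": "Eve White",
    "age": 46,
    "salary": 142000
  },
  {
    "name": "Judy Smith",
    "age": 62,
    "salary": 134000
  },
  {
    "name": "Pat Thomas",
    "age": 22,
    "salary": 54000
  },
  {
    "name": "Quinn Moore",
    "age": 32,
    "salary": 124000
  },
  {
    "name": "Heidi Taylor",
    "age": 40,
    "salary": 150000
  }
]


Sort by: salary (ascending)

Sorted order:
  1. Pat Thomas (salary = 54000)
  2. Alice Taylor (salary = 71000)
  3. Quinn Moore (salary = 124000)
  4. Judy Smith (salary = 134000)
  5. Eve White (salary = 142000)
  6. Heidi Taylor (salary = 150000)

First: Pat Thomas

Pat Thomas


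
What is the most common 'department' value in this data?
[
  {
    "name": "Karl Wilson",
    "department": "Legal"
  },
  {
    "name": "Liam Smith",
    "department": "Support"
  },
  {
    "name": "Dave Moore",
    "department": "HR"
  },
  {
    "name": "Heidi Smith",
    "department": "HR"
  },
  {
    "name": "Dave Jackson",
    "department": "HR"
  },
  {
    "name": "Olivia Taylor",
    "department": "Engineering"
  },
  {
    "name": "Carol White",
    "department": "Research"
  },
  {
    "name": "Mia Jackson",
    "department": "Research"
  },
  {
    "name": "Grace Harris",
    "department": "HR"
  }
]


Counting 'department' values across 9 records:

  HR: 4 ####
  Research: 2 ##
  Legal: 1 #
  Support: 1 #
  Engineering: 1 #

Most common: HR (4 times)

HR (4 times)


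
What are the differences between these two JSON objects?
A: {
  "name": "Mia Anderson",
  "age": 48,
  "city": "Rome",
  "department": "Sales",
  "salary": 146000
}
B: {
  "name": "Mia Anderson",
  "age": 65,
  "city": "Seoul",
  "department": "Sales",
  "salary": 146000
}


Comparing each field (in key order):
  name: same
  age: DIFFERENT
  city: DIFFERENT
  department: same
  salary: same
Differences:
  age: 48 -> 65
  city: Rome -> Seoul

2 field(s) changed

2 changes: age, city


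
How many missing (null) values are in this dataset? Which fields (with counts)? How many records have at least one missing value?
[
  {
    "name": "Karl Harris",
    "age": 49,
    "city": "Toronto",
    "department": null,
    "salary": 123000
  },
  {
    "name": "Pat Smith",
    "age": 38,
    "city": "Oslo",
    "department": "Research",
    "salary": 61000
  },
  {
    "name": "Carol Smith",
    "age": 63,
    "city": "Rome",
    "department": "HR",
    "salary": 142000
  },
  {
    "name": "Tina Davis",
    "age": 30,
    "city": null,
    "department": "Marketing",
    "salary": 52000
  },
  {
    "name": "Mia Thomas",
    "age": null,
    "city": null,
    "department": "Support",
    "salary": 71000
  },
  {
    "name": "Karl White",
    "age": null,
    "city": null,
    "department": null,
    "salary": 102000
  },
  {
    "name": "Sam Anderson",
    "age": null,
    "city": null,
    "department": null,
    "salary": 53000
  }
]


Checking for missing (null) values in 7 records:

  Karl Harris: department
  Pat Smith: complete
  Carol Smith: complete
  Tina Davis: city
  Mia Thomas: age, city
  Karl White: age, city, department
  Sam Anderson: age, city, department

Per field:
  name: 0 missing
  age: 3 missing
  city: 4 missing
  department: 3 missing
  salary: 0 missing

Total missing values: 10
Records with any missing: 5

10 missing values (age: 3, city: 4, department: 3); 5 incomplete records


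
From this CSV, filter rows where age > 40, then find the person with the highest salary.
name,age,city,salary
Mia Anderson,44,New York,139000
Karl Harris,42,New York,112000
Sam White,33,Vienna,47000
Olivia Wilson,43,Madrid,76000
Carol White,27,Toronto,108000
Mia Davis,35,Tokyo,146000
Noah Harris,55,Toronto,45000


Filter: age > 40
Sort by: salary (descending)

Filtered records (4):
  Mia Anderson, age 44, salary $139000
  Karl Harris, age 42, salary $112000
  Olivia Wilson, age 43, salary $76000
  Noah Harris, age 55, salary $45000

Highest salary: Mia Anderson ($139000)

Mia Anderson


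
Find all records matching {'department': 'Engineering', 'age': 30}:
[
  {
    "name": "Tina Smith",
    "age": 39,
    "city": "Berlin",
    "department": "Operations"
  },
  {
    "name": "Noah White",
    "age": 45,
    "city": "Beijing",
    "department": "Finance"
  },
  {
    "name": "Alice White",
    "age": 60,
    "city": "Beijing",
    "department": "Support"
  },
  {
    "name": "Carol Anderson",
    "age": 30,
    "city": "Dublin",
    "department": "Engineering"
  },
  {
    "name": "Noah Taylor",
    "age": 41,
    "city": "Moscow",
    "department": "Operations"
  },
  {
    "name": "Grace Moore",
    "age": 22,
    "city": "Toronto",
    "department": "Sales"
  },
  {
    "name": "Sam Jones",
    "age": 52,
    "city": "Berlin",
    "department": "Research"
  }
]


Search criteria: {'department': 'Engineering', 'age': 30}

Checking 7 records:
  Tina Smith: {department: Operations, age: 39}
  Noah White: {department: Finance, age: 45}
  Alice White: {department: Support, age: 60}
  Carol Anderson: {department: Engineering, age: 30} <-- MATCH
  Noah Taylor: {department: Operations, age: 41}
  Grace Moore: {department: Sales, age: 22}
  Sam Jones: {department: Research, age: 52}

Matches: ["Carol Anderson"]

["Carol Anderson"]


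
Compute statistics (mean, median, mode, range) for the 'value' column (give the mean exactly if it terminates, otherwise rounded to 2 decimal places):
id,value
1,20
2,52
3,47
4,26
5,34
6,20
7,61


Data: [20, 52, 47, 26, 34, 20, 61]
Count: 7
Sum: 260
Mean: 260/7 ≈ 37.14 (rounded to 2 decimal places)
Sorted: [20, 20, 26, 34, 47, 52, 61]
Median: 34.0
Mode: 20 (2 times)
Range: 61 - 20 = 41
Min: 20, Max: 61

mean≈37.14, median=34.0, mode=20, range=41


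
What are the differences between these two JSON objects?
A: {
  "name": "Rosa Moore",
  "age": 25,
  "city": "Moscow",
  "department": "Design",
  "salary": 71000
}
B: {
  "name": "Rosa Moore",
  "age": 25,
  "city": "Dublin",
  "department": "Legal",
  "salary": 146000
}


Comparing each field (in key order):
  name: same
  age: same
  city: DIFFERENT
  department: DIFFERENT
  salary: DIFFERENT
Differences:
  city: Moscow -> Dublin
  department: Design -> Legal
  salary: 71000 -> 146000

3 field(s) changed

3 changes: city, department, salary


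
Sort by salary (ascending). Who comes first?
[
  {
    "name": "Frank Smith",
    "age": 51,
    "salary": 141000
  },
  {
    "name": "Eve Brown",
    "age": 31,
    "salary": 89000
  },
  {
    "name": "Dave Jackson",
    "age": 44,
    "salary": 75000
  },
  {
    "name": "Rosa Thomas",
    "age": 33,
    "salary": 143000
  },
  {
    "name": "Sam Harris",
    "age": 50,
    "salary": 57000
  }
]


Sort by: salary (ascending)

Sorted order:
  1. Sam Harris (salary = 57000)
  2. Dave Jackson (salary = 75000)
  3. Eve Brown (salary = 89000)
  4. Frank Smith (salary = 141000)
  5. Rosa Thomas (salary = 143000)

First: Sam Harris

Sam Harris


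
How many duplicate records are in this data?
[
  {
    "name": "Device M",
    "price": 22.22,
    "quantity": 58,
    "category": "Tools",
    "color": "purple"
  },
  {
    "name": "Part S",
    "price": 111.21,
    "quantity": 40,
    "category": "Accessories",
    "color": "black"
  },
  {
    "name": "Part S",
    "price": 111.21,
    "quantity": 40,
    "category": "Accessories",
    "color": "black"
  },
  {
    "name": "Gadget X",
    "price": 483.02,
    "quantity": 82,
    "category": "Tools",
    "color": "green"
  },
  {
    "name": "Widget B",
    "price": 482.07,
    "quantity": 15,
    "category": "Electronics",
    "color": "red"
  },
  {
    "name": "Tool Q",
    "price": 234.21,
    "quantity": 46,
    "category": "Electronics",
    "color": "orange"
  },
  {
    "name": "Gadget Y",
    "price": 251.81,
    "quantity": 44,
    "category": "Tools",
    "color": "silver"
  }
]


Checking 7 records for duplicates:

  Row 1: Device M ($22.22, qty 58)
  Row 2: Part S ($111.21, qty 40)
  Row 3: Part S ($111.21, qty 40) <-- DUPLICATE
  Row 4: Gadget X ($483.02, qty 82)
  Row 5: Widget B ($482.07, qty 15)
  Row 6: Tool Q ($234.21, qty 46)
  Row 7: Gadget Y ($251.81, qty 44)

Duplicates found: 1
Unique records: 6

1 duplicates, 6 unique


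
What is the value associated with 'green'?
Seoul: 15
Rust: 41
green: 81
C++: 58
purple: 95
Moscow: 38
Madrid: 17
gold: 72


Looking up key 'green'
Value: 81

81


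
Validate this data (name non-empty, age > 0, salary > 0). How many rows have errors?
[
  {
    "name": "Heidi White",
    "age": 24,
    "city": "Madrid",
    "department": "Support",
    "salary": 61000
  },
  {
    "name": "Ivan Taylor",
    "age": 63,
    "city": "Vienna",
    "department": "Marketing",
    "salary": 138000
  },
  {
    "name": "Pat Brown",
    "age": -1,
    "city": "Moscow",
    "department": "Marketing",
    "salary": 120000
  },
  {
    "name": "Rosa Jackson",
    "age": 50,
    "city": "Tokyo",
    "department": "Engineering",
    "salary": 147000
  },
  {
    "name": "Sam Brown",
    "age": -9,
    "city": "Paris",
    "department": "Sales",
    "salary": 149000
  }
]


Validating 5 records:
Rules: name non-empty, age > 0, salary > 0

  Row 1 (Heidi White): OK
  Row 2 (Ivan Taylor): OK
  Row 3 (Pat Brown): negative age: -1
  Row 4 (Rosa Jackson): OK
  Row 5 (Sam Brown): negative age: -9

Total errors: 2

2 errors


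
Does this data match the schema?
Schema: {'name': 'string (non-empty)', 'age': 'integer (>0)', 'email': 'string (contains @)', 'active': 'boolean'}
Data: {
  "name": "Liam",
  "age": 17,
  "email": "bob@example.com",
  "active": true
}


Validating each field against schema:
  name: OK (non-empty string)
  age: OK (positive integer)
  email: OK (string with @)
  active: OK (boolean)

Result: VALID

VALID


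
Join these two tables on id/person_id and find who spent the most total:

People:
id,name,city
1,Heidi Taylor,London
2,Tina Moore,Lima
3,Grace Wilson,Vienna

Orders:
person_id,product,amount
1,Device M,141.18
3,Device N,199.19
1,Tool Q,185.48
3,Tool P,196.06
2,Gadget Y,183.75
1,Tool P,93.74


Join on: people.id = orders.person_id

Joined rows:
  Heidi Taylor (London) bought Device M for $141.18
  Grace Wilson (Vienna) bought Device N for $199.19
  Heidi Taylor (London) bought Tool Q for $185.48
  Grace Wilson (Vienna) bought Tool P for $196.06
  Tina Moore (Lima) bought Gadget Y for $183.75
  Heidi Taylor (London) bought Tool P for $93.74

Total per person:
  Heidi Taylor: $420.40
  Grace Wilson: $395.25
  Tina Moore: $183.75

Top spender: Heidi Taylor ($420.40)

Heidi Taylor ($420.40)


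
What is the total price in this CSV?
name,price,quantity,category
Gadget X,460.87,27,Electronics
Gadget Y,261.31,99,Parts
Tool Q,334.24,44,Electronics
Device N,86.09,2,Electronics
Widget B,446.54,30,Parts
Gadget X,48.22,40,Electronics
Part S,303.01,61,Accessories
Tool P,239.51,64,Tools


Computing total price:
Values: [460.87, 261.31, 334.24, 86.09, 446.54, 48.22, 303.01, 239.51]
Sum = 2179.79

2179.79


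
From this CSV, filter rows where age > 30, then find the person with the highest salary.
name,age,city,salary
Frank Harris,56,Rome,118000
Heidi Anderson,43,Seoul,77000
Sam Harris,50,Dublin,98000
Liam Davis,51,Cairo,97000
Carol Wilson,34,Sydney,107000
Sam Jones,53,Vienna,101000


Filter: age > 30
Sort by: salary (descending)

Filtered records (6):
  Frank Harris, age 56, salary $118000
  Carol Wilson, age 34, salary $107000
  Sam Jones, age 53, salary $101000
  Sam Harris, age 50, salary $98000
  Liam Davis, age 51, salary $97000
  Heidi Anderson, age 43, salary $77000

Highest salary: Frank Harris ($118000)

Frank Harris
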